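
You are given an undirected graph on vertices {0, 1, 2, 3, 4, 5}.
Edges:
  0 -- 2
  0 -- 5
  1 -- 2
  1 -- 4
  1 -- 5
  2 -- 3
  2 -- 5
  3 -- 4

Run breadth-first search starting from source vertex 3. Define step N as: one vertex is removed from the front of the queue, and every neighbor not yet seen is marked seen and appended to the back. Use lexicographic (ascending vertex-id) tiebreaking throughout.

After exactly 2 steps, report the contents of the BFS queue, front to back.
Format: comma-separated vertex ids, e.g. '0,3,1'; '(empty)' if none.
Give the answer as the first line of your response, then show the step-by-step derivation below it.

4,0,1,5

step 1: dequeue 3; queue=[2,4]; order=3
step 2: dequeue 2; queue=[4,0,1,5]; order=3,2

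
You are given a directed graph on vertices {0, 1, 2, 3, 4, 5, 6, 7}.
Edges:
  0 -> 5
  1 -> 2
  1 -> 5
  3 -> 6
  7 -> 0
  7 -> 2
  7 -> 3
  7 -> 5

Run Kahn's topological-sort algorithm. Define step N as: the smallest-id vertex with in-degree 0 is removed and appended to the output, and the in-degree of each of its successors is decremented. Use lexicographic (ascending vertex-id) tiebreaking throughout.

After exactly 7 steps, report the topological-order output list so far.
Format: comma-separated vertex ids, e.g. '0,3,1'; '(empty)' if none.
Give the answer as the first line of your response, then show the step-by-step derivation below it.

1,4,7,0,2,3,5

step 1: output 1; order=[1]; indeg=(1,0,1,1,0,2,1,0)
step 2: output 4; order=[1,4]; indeg=(1,0,1,1,0,2,1,0)
step 3: output 7; order=[1,4,7]; indeg=(0,0,0,0,0,1,1,0)
step 4: output 0; order=[1,4,7,0]; indeg=(0,0,0,0,0,0,1,0)
step 5: output 2; order=[1,4,7,0,2]; indeg=(0,0,0,0,0,0,1,0)
step 6: output 3; order=[1,4,7,0,2,3]; indeg=(0,0,0,0,0,0,0,0)
step 7: output 5; order=[1,4,7,0,2,3,5]; indeg=(0,0,0,0,0,0,0,0)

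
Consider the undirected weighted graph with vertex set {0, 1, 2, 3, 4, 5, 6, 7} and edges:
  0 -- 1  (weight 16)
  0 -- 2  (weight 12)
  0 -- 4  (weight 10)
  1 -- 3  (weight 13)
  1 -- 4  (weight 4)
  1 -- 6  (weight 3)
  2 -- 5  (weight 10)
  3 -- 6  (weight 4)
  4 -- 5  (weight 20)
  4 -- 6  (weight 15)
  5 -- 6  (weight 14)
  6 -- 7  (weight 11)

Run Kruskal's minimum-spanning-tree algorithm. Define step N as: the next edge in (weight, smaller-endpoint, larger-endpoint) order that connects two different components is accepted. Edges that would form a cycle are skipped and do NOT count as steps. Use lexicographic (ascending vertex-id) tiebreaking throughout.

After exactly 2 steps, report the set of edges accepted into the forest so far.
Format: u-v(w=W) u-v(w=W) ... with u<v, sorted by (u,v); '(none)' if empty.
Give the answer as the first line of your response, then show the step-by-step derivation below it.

1-4(w=4) 1-6(w=3)

step 1: add edge 1-6 (w=3); MST = {1-6(w=3)}
step 2: add edge 1-4 (w=4); MST = {1-4(w=4) 1-6(w=3)}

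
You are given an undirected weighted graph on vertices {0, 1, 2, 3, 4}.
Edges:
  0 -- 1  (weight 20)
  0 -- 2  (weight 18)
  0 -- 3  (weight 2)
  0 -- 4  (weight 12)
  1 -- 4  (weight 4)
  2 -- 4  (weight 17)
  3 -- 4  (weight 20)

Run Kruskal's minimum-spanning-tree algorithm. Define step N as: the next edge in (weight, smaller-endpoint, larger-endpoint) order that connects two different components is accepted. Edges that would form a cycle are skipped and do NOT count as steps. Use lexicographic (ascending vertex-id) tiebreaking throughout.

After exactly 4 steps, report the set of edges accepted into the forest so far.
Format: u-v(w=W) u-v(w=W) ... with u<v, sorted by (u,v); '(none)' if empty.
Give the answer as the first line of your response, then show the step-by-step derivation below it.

0-3(w=2) 0-4(w=12) 1-4(w=4) 2-4(w=17)

step 1: add edge 0-3 (w=2); MST = {0-3(w=2)}
step 2: add edge 1-4 (w=4); MST = {0-3(w=2) 1-4(w=4)}
step 3: add edge 0-4 (w=12); MST = {0-3(w=2) 0-4(w=12) 1-4(w=4)}
step 4: add edge 2-4 (w=17); MST = {0-3(w=2) 0-4(w=12) 1-4(w=4) 2-4(w=17)}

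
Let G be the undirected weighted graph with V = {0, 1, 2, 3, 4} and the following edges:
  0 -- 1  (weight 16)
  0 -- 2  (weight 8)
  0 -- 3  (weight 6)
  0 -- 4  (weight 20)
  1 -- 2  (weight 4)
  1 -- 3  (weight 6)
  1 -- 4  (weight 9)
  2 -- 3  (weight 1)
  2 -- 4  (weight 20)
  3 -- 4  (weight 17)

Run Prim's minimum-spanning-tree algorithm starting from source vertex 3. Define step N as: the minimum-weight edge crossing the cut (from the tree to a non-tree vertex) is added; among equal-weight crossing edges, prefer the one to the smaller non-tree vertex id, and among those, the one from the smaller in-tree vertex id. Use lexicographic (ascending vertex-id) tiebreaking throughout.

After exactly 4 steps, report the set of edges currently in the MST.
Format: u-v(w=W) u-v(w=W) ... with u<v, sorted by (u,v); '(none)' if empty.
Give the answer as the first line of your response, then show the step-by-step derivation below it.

0-3(w=6) 1-2(w=4) 1-4(w=9) 2-3(w=1)

step 1: add edge 2-3 (w=1); MST = {2-3(w=1)}
step 2: add edge 1-2 (w=4); MST = {1-2(w=4) 2-3(w=1)}
step 3: add edge 0-3 (w=6); MST = {0-3(w=6) 1-2(w=4) 2-3(w=1)}
step 4: add edge 1-4 (w=9); MST = {0-3(w=6) 1-2(w=4) 1-4(w=9) 2-3(w=1)}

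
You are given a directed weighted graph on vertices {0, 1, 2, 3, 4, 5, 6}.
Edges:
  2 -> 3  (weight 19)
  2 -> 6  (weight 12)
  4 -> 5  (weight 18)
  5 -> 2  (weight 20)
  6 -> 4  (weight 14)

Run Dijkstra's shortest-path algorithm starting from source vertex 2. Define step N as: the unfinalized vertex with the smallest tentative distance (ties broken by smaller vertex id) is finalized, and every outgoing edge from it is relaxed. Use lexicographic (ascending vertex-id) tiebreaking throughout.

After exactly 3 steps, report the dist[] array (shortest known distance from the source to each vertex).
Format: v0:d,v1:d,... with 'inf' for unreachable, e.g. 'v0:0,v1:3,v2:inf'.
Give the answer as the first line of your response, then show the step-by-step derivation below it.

v0:inf,v1:inf,v2:0,v3:19,v4:26,v5:inf,v6:12

step 1: dist = v0:inf,v1:inf,v2:0,v3:19,v4:inf,v5:inf,v6:12
step 2: dist = v0:inf,v1:inf,v2:0,v3:19,v4:26,v5:inf,v6:12
step 3: dist = v0:inf,v1:inf,v2:0,v3:19,v4:26,v5:inf,v6:12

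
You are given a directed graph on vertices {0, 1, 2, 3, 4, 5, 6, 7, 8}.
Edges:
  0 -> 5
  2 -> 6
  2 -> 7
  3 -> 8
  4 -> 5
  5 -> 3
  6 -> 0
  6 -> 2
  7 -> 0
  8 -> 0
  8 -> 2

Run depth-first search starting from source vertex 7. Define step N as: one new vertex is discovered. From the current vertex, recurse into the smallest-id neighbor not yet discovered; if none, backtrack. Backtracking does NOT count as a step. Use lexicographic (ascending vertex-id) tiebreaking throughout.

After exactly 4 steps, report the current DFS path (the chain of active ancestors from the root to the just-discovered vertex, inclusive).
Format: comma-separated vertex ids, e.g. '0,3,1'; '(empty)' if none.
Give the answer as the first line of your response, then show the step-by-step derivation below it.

7,0,5,3

step 1: discover 7; path=7; order=7
step 2: discover 0; path=7>0; order=7,0
step 3: discover 5; path=7>0>5; order=7,0,5
step 4: discover 3; path=7>0>5>3; order=7,0,5,3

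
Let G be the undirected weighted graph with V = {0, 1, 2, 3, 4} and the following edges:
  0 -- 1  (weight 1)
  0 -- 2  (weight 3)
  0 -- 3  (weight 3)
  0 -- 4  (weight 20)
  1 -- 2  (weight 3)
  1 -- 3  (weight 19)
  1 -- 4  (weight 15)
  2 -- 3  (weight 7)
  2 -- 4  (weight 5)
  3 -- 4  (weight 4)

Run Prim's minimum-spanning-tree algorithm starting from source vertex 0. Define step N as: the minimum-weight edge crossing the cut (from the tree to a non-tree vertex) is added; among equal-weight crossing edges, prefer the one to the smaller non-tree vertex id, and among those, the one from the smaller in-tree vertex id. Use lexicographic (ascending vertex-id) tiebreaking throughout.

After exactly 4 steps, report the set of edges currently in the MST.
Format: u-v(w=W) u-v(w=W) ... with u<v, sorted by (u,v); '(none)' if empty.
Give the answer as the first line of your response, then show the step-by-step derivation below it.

0-1(w=1) 0-2(w=3) 0-3(w=3) 3-4(w=4)

step 1: add edge 0-1 (w=1); MST = {0-1(w=1)}
step 2: add edge 0-2 (w=3); MST = {0-1(w=1) 0-2(w=3)}
step 3: add edge 0-3 (w=3); MST = {0-1(w=1) 0-2(w=3) 0-3(w=3)}
step 4: add edge 3-4 (w=4); MST = {0-1(w=1) 0-2(w=3) 0-3(w=3) 3-4(w=4)}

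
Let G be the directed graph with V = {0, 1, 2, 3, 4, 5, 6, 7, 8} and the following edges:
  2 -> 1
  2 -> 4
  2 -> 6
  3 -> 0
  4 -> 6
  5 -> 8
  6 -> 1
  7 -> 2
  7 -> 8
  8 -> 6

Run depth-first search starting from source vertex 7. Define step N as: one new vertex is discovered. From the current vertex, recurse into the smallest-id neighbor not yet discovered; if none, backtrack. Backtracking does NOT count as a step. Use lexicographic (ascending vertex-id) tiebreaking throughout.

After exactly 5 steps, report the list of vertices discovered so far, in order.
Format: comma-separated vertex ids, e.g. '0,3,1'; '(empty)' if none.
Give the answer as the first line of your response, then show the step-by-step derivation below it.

7,2,1,4,6

step 1: discover 7; path=7; order=7
step 2: discover 2; path=7>2; order=7,2
step 3: discover 1; path=7>2>1; order=7,2,1
step 4: discover 4; path=7>2>4; order=7,2,1,4
step 5: discover 6; path=7>2>4>6; order=7,2,1,4,6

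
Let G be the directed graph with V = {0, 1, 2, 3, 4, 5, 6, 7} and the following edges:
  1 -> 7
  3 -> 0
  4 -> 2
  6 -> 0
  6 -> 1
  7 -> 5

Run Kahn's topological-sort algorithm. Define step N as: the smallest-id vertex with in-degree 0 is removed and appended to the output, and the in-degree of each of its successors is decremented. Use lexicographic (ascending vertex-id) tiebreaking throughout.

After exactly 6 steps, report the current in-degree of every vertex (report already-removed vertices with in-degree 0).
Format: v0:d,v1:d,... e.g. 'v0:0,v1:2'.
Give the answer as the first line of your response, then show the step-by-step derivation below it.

v0:0,v1:0,v2:0,v3:0,v4:0,v5:1,v6:0,v7:0

step 1: output 3; order=[3]; indeg=(1,1,1,0,0,1,0,1)
step 2: output 4; order=[3,4]; indeg=(1,1,0,0,0,1,0,1)
step 3: output 2; order=[3,4,2]; indeg=(1,1,0,0,0,1,0,1)
step 4: output 6; order=[3,4,2,6]; indeg=(0,0,0,0,0,1,0,1)
step 5: output 0; order=[3,4,2,6,0]; indeg=(0,0,0,0,0,1,0,1)
step 6: output 1; order=[3,4,2,6,0,1]; indeg=(0,0,0,0,0,1,0,0)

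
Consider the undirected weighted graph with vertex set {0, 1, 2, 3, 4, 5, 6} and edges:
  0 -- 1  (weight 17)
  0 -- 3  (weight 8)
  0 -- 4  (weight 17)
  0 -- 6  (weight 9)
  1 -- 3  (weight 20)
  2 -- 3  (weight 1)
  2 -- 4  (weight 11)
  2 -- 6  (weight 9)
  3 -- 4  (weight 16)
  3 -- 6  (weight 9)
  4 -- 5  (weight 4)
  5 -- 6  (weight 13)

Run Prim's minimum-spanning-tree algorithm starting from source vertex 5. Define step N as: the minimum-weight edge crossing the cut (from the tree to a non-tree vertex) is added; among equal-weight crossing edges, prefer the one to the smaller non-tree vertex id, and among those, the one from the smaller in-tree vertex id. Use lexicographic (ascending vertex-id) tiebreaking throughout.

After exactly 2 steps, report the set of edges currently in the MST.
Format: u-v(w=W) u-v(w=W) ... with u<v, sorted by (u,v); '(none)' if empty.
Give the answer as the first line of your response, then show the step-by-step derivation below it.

2-4(w=11) 4-5(w=4)

step 1: add edge 4-5 (w=4); MST = {4-5(w=4)}
step 2: add edge 2-4 (w=11); MST = {2-4(w=11) 4-5(w=4)}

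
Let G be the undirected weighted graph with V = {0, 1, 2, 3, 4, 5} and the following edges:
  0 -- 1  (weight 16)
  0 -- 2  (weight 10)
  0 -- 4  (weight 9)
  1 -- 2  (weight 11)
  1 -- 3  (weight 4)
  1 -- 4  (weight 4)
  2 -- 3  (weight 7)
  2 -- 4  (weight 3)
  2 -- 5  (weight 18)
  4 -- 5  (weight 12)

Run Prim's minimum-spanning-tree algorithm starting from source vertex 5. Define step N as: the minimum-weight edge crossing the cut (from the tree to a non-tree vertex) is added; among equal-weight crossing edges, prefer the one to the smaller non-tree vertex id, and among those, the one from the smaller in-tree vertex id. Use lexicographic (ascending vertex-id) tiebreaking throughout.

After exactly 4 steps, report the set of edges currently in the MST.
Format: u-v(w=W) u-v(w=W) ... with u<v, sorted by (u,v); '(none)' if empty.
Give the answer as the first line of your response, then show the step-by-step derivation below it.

1-3(w=4) 1-4(w=4) 2-4(w=3) 4-5(w=12)

step 1: add edge 4-5 (w=12); MST = {4-5(w=12)}
step 2: add edge 2-4 (w=3); MST = {2-4(w=3) 4-5(w=12)}
step 3: add edge 1-4 (w=4); MST = {1-4(w=4) 2-4(w=3) 4-5(w=12)}
step 4: add edge 1-3 (w=4); MST = {1-3(w=4) 1-4(w=4) 2-4(w=3) 4-5(w=12)}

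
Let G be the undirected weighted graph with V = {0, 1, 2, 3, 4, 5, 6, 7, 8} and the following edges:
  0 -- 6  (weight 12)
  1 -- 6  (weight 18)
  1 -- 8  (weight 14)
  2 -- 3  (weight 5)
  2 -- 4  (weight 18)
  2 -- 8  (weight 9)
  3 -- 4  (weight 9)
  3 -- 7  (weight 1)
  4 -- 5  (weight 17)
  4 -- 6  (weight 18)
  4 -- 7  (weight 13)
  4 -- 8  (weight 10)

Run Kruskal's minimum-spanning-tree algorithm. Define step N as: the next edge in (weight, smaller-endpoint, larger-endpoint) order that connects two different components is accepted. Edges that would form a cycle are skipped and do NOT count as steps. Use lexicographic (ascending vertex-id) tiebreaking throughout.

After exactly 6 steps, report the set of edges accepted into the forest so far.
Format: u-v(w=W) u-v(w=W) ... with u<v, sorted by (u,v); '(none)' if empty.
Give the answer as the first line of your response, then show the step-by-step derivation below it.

0-6(w=12) 1-8(w=14) 2-3(w=5) 2-8(w=9) 3-4(w=9) 3-7(w=1)

step 1: add edge 3-7 (w=1); MST = {3-7(w=1)}
step 2: add edge 2-3 (w=5); MST = {2-3(w=5) 3-7(w=1)}
step 3: add edge 2-8 (w=9); MST = {2-3(w=5) 2-8(w=9) 3-7(w=1)}
step 4: add edge 3-4 (w=9); MST = {2-3(w=5) 2-8(w=9) 3-4(w=9) 3-7(w=1)}
step 5: add edge 0-6 (w=12); MST = {0-6(w=12) 2-3(w=5) 2-8(w=9) 3-4(w=9) 3-7(w=1)}
step 6: add edge 1-8 (w=14); MST = {0-6(w=12) 1-8(w=14) 2-3(w=5) 2-8(w=9) 3-4(w=9) 3-7(w=1)}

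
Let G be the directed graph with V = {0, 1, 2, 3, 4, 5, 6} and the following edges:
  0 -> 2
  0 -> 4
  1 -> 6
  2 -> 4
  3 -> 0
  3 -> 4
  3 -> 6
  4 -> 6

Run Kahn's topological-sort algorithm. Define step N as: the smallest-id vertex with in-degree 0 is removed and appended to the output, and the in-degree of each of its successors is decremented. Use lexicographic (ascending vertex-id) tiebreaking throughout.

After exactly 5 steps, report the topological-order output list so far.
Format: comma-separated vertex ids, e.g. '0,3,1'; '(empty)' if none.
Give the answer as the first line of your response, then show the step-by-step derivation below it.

1,3,0,2,4

step 1: output 1; order=[1]; indeg=(1,0,1,0,3,0,2)
step 2: output 3; order=[1,3]; indeg=(0,0,1,0,2,0,1)
step 3: output 0; order=[1,3,0]; indeg=(0,0,0,0,1,0,1)
step 4: output 2; order=[1,3,0,2]; indeg=(0,0,0,0,0,0,1)
step 5: output 4; order=[1,3,0,2,4]; indeg=(0,0,0,0,0,0,0)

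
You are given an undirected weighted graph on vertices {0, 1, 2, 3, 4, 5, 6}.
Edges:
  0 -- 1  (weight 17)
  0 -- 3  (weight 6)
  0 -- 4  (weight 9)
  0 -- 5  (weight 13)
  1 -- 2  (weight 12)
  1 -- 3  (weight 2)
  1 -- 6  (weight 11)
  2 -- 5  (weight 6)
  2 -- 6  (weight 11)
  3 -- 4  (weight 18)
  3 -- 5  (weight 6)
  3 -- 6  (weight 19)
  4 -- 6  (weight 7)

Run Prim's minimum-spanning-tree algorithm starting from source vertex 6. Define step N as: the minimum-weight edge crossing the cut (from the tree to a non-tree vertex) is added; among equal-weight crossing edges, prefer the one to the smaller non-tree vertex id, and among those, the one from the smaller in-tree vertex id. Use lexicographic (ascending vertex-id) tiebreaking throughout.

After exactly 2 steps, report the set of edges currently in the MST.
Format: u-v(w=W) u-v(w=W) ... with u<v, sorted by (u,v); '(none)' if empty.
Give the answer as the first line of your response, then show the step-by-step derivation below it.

0-4(w=9) 4-6(w=7)

step 1: add edge 4-6 (w=7); MST = {4-6(w=7)}
step 2: add edge 0-4 (w=9); MST = {0-4(w=9) 4-6(w=7)}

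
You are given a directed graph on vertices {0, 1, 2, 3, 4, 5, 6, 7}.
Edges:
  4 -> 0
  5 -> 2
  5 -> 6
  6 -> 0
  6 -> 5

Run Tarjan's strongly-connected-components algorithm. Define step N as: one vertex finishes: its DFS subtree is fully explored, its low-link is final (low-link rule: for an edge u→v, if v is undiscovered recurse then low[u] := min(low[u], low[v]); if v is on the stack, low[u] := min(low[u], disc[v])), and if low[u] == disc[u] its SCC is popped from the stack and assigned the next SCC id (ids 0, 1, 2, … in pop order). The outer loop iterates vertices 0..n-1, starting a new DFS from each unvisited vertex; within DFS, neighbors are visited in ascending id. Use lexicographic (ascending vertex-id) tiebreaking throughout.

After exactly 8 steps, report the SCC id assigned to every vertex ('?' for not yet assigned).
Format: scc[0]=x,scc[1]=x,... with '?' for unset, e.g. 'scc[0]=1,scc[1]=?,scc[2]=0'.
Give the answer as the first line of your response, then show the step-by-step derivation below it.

scc[0]=0,scc[1]=1,scc[2]=2,scc[3]=3,scc[4]=4,scc[5]=5,scc[6]=5,scc[7]=6

step 1: low=(low[0]=0,low[1]=?,low[2]=?,low[3]=?,low[4]=?,low[5]=?,low[6]=?,low[7]=?); scc=(scc[0]=0,scc[1]=?,scc[2]=?,scc[3]=?,scc[4]=?,scc[5]=?,scc[6]=?,scc[7]=?)
step 2: low=(low[0]=0,low[1]=1,low[2]=?,low[3]=?,low[4]=?,low[5]=?,low[6]=?,low[7]=?); scc=(scc[0]=0,scc[1]=1,scc[2]=?,scc[3]=?,scc[4]=?,scc[5]=?,scc[6]=?,scc[7]=?)
step 3: low=(low[0]=0,low[1]=1,low[2]=2,low[3]=?,low[4]=?,low[5]=?,low[6]=?,low[7]=?); scc=(scc[0]=0,scc[1]=1,scc[2]=2,scc[3]=?,scc[4]=?,scc[5]=?,scc[6]=?,scc[7]=?)
step 4: low=(low[0]=0,low[1]=1,low[2]=2,low[3]=3,low[4]=?,low[5]=?,low[6]=?,low[7]=?); scc=(scc[0]=0,scc[1]=1,scc[2]=2,scc[3]=3,scc[4]=?,scc[5]=?,scc[6]=?,scc[7]=?)
step 5: low=(low[0]=0,low[1]=1,low[2]=2,low[3]=3,low[4]=4,low[5]=?,low[6]=?,low[7]=?); scc=(scc[0]=0,scc[1]=1,scc[2]=2,scc[3]=3,scc[4]=4,scc[5]=?,scc[6]=?,scc[7]=?)
step 6: low=(low[0]=0,low[1]=1,low[2]=2,low[3]=3,low[4]=4,low[5]=5,low[6]=5,low[7]=?); scc=(scc[0]=0,scc[1]=1,scc[2]=2,scc[3]=3,scc[4]=4,scc[5]=?,scc[6]=?,scc[7]=?)
step 7: low=(low[0]=0,low[1]=1,low[2]=2,low[3]=3,low[4]=4,low[5]=5,low[6]=5,low[7]=?); scc=(scc[0]=0,scc[1]=1,scc[2]=2,scc[3]=3,scc[4]=4,scc[5]=5,scc[6]=5,scc[7]=?)
step 8: low=(low[0]=0,low[1]=1,low[2]=2,low[3]=3,low[4]=4,low[5]=5,low[6]=5,low[7]=7); scc=(scc[0]=0,scc[1]=1,scc[2]=2,scc[3]=3,scc[4]=4,scc[5]=5,scc[6]=5,scc[7]=6)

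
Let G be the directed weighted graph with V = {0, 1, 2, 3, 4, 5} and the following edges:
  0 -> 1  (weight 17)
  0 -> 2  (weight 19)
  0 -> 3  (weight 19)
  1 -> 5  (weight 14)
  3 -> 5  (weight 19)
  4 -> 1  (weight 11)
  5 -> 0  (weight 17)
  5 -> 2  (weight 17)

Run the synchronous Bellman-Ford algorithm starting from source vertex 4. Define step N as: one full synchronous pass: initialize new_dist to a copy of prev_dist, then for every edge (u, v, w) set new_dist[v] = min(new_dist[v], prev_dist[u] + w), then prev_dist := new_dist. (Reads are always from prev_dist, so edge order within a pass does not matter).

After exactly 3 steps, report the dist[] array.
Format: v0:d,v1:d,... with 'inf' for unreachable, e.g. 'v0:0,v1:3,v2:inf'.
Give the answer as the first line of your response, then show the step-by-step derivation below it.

v0:42,v1:11,v2:42,v3:inf,v4:0,v5:25

step 1: dist = v0:inf,v1:11,v2:inf,v3:inf,v4:0,v5:inf
step 2: dist = v0:inf,v1:11,v2:inf,v3:inf,v4:0,v5:25
step 3: dist = v0:42,v1:11,v2:42,v3:inf,v4:0,v5:25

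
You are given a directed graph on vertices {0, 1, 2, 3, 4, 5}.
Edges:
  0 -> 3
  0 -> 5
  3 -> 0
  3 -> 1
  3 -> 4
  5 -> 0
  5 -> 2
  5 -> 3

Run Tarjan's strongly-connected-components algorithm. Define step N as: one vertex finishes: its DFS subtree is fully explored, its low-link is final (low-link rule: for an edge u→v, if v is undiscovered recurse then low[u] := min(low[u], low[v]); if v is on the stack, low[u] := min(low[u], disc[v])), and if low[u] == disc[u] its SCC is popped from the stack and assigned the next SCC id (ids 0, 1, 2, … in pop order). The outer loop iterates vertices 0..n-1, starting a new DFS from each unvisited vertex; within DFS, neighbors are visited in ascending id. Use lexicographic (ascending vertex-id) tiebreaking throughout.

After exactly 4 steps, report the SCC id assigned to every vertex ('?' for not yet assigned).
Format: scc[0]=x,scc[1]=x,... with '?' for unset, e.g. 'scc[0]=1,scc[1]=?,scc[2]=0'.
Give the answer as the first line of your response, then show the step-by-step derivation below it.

scc[0]=?,scc[1]=0,scc[2]=2,scc[3]=?,scc[4]=1,scc[5]=?

step 1: low=(low[0]=0,low[1]=2,low[2]=?,low[3]=0,low[4]=?,low[5]=?); scc=(scc[0]=?,scc[1]=0,scc[2]=?,scc[3]=?,scc[4]=?,scc[5]=?)
step 2: low=(low[0]=0,low[1]=2,low[2]=?,low[3]=0,low[4]=3,low[5]=?); scc=(scc[0]=?,scc[1]=0,scc[2]=?,scc[3]=?,scc[4]=1,scc[5]=?)
step 3: low=(low[0]=0,low[1]=2,low[2]=?,low[3]=0,low[4]=3,low[5]=?); scc=(scc[0]=?,scc[1]=0,scc[2]=?,scc[3]=?,scc[4]=1,scc[5]=?)
step 4: low=(low[0]=0,low[1]=2,low[2]=5,low[3]=0,low[4]=3,low[5]=0); scc=(scc[0]=?,scc[1]=0,scc[2]=2,scc[3]=?,scc[4]=1,scc[5]=?)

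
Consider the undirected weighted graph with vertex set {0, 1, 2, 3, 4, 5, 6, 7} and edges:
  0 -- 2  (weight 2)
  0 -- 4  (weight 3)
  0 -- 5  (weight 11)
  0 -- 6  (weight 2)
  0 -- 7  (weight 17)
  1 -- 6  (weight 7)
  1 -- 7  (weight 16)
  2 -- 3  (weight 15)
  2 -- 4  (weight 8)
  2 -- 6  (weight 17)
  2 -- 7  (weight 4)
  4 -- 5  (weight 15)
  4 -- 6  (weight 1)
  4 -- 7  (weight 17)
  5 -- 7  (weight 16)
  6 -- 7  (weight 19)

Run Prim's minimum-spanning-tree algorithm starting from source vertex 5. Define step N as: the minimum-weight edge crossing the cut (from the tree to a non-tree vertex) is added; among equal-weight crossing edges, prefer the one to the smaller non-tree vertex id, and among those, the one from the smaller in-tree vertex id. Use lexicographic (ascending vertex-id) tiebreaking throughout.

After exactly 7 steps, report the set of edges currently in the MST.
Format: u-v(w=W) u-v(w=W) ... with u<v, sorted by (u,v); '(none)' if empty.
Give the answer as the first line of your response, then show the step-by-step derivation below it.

0-2(w=2) 0-5(w=11) 0-6(w=2) 1-6(w=7) 2-3(w=15) 2-7(w=4) 4-6(w=1)

step 1: add edge 0-5 (w=11); MST = {0-5(w=11)}
step 2: add edge 0-2 (w=2); MST = {0-2(w=2) 0-5(w=11)}
step 3: add edge 0-6 (w=2); MST = {0-2(w=2) 0-5(w=11) 0-6(w=2)}
step 4: add edge 4-6 (w=1); MST = {0-2(w=2) 0-5(w=11) 0-6(w=2) 4-6(w=1)}
step 5: add edge 2-7 (w=4); MST = {0-2(w=2) 0-5(w=11) 0-6(w=2) 2-7(w=4) 4-6(w=1)}
step 6: add edge 1-6 (w=7); MST = {0-2(w=2) 0-5(w=11) 0-6(w=2) 1-6(w=7) 2-7(w=4) 4-6(w=1)}
step 7: add edge 2-3 (w=15); MST = {0-2(w=2) 0-5(w=11) 0-6(w=2) 1-6(w=7) 2-3(w=15) 2-7(w=4) 4-6(w=1)}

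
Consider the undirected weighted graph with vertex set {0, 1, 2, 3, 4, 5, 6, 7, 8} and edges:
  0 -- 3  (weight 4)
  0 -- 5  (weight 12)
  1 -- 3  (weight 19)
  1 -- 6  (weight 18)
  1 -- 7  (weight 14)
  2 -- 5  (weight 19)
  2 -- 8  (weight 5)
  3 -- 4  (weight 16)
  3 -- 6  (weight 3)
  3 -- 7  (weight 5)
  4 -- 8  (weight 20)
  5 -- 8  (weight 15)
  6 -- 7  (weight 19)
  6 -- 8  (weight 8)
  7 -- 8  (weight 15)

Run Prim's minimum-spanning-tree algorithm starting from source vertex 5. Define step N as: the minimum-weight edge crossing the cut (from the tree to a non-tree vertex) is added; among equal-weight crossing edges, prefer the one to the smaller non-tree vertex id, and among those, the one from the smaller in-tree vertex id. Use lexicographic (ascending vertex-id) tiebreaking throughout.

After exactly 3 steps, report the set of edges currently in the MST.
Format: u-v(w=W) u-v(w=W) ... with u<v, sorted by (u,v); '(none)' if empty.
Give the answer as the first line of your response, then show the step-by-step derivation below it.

0-3(w=4) 0-5(w=12) 3-6(w=3)

step 1: add edge 0-5 (w=12); MST = {0-5(w=12)}
step 2: add edge 0-3 (w=4); MST = {0-3(w=4) 0-5(w=12)}
step 3: add edge 3-6 (w=3); MST = {0-3(w=4) 0-5(w=12) 3-6(w=3)}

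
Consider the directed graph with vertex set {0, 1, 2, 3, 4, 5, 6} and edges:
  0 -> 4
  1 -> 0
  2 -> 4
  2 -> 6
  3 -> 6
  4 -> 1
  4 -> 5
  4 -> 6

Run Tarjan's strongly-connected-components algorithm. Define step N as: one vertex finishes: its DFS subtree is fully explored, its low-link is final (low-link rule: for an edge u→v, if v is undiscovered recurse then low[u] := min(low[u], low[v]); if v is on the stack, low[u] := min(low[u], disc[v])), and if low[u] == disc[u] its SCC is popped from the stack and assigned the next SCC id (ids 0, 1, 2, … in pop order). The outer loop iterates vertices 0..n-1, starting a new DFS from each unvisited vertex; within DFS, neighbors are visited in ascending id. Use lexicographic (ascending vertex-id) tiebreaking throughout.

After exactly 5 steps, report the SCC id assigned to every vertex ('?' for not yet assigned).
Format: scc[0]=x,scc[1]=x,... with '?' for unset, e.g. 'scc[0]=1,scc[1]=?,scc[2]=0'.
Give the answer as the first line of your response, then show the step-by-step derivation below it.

scc[0]=2,scc[1]=2,scc[2]=?,scc[3]=?,scc[4]=2,scc[5]=0,scc[6]=1

step 1: low=(low[0]=0,low[1]=0,low[2]=?,low[3]=?,low[4]=1,low[5]=?,low[6]=?); scc=(scc[0]=?,scc[1]=?,scc[2]=?,scc[3]=?,scc[4]=?,scc[5]=?,scc[6]=?)
step 2: low=(low[0]=0,low[1]=0,low[2]=?,low[3]=?,low[4]=0,low[5]=3,low[6]=?); scc=(scc[0]=?,scc[1]=?,scc[2]=?,scc[3]=?,scc[4]=?,scc[5]=0,scc[6]=?)
step 3: low=(low[0]=0,low[1]=0,low[2]=?,low[3]=?,low[4]=0,low[5]=3,low[6]=4); scc=(scc[0]=?,scc[1]=?,scc[2]=?,scc[3]=?,scc[4]=?,scc[5]=0,scc[6]=1)
step 4: low=(low[0]=0,low[1]=0,low[2]=?,low[3]=?,low[4]=0,low[5]=3,low[6]=4); scc=(scc[0]=?,scc[1]=?,scc[2]=?,scc[3]=?,scc[4]=?,scc[5]=0,scc[6]=1)
step 5: low=(low[0]=0,low[1]=0,low[2]=?,low[3]=?,low[4]=0,low[5]=3,low[6]=4); scc=(scc[0]=2,scc[1]=2,scc[2]=?,scc[3]=?,scc[4]=2,scc[5]=0,scc[6]=1)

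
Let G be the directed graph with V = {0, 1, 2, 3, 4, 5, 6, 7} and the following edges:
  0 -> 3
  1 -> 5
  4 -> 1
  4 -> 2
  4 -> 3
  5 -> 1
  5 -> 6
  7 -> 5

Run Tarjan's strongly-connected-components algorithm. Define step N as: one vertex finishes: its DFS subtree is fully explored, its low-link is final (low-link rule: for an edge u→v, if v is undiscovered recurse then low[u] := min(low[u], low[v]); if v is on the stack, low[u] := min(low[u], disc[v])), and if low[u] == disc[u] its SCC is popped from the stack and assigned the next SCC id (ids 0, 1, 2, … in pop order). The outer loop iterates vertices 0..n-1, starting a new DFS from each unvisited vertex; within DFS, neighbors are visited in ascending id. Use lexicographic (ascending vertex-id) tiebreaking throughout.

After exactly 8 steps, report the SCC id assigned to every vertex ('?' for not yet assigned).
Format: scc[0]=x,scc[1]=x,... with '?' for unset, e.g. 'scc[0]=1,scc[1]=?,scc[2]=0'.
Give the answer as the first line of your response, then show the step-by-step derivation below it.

scc[0]=1,scc[1]=3,scc[2]=4,scc[3]=0,scc[4]=5,scc[5]=3,scc[6]=2,scc[7]=6

step 1: low=(low[0]=0,low[1]=?,low[2]=?,low[3]=1,low[4]=?,low[5]=?,low[6]=?,low[7]=?); scc=(scc[0]=?,scc[1]=?,scc[2]=?,scc[3]=0,scc[4]=?,scc[5]=?,scc[6]=?,scc[7]=?)
step 2: low=(low[0]=0,low[1]=?,low[2]=?,low[3]=1,low[4]=?,low[5]=?,low[6]=?,low[7]=?); scc=(scc[0]=1,scc[1]=?,scc[2]=?,scc[3]=0,scc[4]=?,scc[5]=?,scc[6]=?,scc[7]=?)
step 3: low=(low[0]=0,low[1]=2,low[2]=?,low[3]=1,low[4]=?,low[5]=2,low[6]=4,low[7]=?); scc=(scc[0]=1,scc[1]=?,scc[2]=?,scc[3]=0,scc[4]=?,scc[5]=?,scc[6]=2,scc[7]=?)
step 4: low=(low[0]=0,low[1]=2,low[2]=?,low[3]=1,low[4]=?,low[5]=2,low[6]=4,low[7]=?); scc=(scc[0]=1,scc[1]=?,scc[2]=?,scc[3]=0,scc[4]=?,scc[5]=?,scc[6]=2,scc[7]=?)
step 5: low=(low[0]=0,low[1]=2,low[2]=?,low[3]=1,low[4]=?,low[5]=2,low[6]=4,low[7]=?); scc=(scc[0]=1,scc[1]=3,scc[2]=?,scc[3]=0,scc[4]=?,scc[5]=3,scc[6]=2,scc[7]=?)
step 6: low=(low[0]=0,low[1]=2,low[2]=5,low[3]=1,low[4]=?,low[5]=2,low[6]=4,low[7]=?); scc=(scc[0]=1,scc[1]=3,scc[2]=4,scc[3]=0,scc[4]=?,scc[5]=3,scc[6]=2,scc[7]=?)
step 7: low=(low[0]=0,low[1]=2,low[2]=5,low[3]=1,low[4]=6,low[5]=2,low[6]=4,low[7]=?); scc=(scc[0]=1,scc[1]=3,scc[2]=4,scc[3]=0,scc[4]=5,scc[5]=3,scc[6]=2,scc[7]=?)
step 8: low=(low[0]=0,low[1]=2,low[2]=5,low[3]=1,low[4]=6,low[5]=2,low[6]=4,low[7]=7); scc=(scc[0]=1,scc[1]=3,scc[2]=4,scc[3]=0,scc[4]=5,scc[5]=3,scc[6]=2,scc[7]=6)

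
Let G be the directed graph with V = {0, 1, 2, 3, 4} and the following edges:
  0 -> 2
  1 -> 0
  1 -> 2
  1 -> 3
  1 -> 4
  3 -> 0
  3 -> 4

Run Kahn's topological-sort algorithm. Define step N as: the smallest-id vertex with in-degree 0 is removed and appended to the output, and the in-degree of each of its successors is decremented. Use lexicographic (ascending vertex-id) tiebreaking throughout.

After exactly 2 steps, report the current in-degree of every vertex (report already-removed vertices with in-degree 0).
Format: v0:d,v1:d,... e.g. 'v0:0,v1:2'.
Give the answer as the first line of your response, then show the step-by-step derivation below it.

v0:0,v1:0,v2:1,v3:0,v4:0

step 1: output 1; order=[1]; indeg=(1,0,1,0,1)
step 2: output 3; order=[1,3]; indeg=(0,0,1,0,0)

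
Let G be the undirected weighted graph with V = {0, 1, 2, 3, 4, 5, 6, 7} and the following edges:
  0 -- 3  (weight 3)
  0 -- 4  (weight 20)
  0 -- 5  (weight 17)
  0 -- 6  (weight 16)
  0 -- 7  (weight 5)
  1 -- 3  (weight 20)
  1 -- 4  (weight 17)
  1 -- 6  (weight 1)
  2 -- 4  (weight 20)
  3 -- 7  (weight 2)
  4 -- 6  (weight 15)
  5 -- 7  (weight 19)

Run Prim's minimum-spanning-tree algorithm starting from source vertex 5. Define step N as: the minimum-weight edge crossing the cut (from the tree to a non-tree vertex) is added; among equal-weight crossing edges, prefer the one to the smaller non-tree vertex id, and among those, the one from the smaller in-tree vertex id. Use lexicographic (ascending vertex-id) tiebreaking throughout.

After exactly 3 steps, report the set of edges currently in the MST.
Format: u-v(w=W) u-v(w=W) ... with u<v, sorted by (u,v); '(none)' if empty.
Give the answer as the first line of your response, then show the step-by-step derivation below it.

0-3(w=3) 0-5(w=17) 3-7(w=2)

step 1: add edge 0-5 (w=17); MST = {0-5(w=17)}
step 2: add edge 0-3 (w=3); MST = {0-3(w=3) 0-5(w=17)}
step 3: add edge 3-7 (w=2); MST = {0-3(w=3) 0-5(w=17) 3-7(w=2)}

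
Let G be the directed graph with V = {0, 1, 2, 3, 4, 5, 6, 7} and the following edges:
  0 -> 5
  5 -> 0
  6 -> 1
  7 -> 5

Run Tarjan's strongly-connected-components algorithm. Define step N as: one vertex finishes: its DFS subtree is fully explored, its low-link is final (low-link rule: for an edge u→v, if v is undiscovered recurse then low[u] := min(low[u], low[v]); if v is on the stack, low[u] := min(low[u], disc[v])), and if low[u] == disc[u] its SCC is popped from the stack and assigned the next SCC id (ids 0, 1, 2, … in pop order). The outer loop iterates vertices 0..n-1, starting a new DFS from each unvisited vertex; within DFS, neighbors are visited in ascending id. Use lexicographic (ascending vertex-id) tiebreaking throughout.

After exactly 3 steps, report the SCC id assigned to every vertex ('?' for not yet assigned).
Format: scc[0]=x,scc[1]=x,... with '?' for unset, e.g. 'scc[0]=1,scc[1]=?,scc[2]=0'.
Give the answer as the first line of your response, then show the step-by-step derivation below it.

scc[0]=0,scc[1]=1,scc[2]=?,scc[3]=?,scc[4]=?,scc[5]=0,scc[6]=?,scc[7]=?

step 1: low=(low[0]=0,low[1]=?,low[2]=?,low[3]=?,low[4]=?,low[5]=0,low[6]=?,low[7]=?); scc=(scc[0]=?,scc[1]=?,scc[2]=?,scc[3]=?,scc[4]=?,scc[5]=?,scc[6]=?,scc[7]=?)
step 2: low=(low[0]=0,low[1]=?,low[2]=?,low[3]=?,low[4]=?,low[5]=0,low[6]=?,low[7]=?); scc=(scc[0]=0,scc[1]=?,scc[2]=?,scc[3]=?,scc[4]=?,scc[5]=0,scc[6]=?,scc[7]=?)
step 3: low=(low[0]=0,low[1]=2,low[2]=?,low[3]=?,low[4]=?,low[5]=0,low[6]=?,low[7]=?); scc=(scc[0]=0,scc[1]=1,scc[2]=?,scc[3]=?,scc[4]=?,scc[5]=0,scc[6]=?,scc[7]=?)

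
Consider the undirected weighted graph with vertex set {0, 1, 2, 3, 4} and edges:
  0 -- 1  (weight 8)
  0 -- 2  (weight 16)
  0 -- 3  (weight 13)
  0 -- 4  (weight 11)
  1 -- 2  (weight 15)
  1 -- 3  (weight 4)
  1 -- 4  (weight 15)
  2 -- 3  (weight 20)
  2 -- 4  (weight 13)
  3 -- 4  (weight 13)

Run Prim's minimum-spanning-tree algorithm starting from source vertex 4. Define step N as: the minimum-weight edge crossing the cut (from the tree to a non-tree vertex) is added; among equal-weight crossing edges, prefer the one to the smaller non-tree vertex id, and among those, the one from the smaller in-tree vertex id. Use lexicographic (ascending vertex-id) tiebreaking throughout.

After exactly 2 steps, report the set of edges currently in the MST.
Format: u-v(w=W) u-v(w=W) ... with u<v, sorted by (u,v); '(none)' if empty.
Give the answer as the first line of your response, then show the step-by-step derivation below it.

0-1(w=8) 0-4(w=11)

step 1: add edge 0-4 (w=11); MST = {0-4(w=11)}
step 2: add edge 0-1 (w=8); MST = {0-1(w=8) 0-4(w=11)}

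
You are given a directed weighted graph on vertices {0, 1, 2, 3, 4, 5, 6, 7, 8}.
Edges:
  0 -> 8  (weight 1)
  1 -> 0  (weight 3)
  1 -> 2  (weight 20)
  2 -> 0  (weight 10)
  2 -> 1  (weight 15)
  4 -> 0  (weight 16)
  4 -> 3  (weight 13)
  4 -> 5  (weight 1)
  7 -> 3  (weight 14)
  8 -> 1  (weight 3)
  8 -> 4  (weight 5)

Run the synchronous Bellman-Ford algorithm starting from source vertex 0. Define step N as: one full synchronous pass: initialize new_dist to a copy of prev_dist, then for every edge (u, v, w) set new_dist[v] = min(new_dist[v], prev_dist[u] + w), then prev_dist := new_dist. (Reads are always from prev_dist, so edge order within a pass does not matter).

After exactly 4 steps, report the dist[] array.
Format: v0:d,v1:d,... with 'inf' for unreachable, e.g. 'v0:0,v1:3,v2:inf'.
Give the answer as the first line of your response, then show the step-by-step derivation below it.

v0:0,v1:4,v2:24,v3:19,v4:6,v5:7,v6:inf,v7:inf,v8:1

step 1: dist = v0:0,v1:inf,v2:inf,v3:inf,v4:inf,v5:inf,v6:inf,v7:inf,v8:1
step 2: dist = v0:0,v1:4,v2:inf,v3:inf,v4:6,v5:inf,v6:inf,v7:inf,v8:1
step 3: dist = v0:0,v1:4,v2:24,v3:19,v4:6,v5:7,v6:inf,v7:inf,v8:1
step 4: dist = v0:0,v1:4,v2:24,v3:19,v4:6,v5:7,v6:inf,v7:inf,v8:1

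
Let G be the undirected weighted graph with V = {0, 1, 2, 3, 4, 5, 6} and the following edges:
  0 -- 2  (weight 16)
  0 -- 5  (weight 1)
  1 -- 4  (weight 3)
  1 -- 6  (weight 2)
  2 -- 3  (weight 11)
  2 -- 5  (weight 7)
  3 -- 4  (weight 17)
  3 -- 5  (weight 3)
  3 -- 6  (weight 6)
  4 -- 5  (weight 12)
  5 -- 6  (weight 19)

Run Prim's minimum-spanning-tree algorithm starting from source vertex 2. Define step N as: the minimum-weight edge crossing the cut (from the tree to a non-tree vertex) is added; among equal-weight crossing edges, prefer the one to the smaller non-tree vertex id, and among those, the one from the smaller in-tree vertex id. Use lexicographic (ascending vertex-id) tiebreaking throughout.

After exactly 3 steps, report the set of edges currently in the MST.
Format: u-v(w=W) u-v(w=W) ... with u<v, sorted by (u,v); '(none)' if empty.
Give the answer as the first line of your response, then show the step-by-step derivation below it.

0-5(w=1) 2-5(w=7) 3-5(w=3)

step 1: add edge 2-5 (w=7); MST = {2-5(w=7)}
step 2: add edge 0-5 (w=1); MST = {0-5(w=1) 2-5(w=7)}
step 3: add edge 3-5 (w=3); MST = {0-5(w=1) 2-5(w=7) 3-5(w=3)}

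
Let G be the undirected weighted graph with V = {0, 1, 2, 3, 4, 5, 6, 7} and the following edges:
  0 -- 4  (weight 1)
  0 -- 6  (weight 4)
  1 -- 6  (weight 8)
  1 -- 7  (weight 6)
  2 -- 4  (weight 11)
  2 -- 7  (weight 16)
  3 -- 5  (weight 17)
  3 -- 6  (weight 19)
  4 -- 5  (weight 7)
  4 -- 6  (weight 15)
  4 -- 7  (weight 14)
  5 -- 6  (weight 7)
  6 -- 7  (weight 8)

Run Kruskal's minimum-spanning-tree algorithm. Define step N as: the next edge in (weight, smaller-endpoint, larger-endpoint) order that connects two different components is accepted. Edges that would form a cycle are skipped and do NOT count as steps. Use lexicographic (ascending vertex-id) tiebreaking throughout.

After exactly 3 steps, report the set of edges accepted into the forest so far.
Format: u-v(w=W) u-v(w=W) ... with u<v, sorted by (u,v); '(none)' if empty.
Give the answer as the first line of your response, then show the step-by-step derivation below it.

0-4(w=1) 0-6(w=4) 1-7(w=6)

step 1: add edge 0-4 (w=1); MST = {0-4(w=1)}
step 2: add edge 0-6 (w=4); MST = {0-4(w=1) 0-6(w=4)}
step 3: add edge 1-7 (w=6); MST = {0-4(w=1) 0-6(w=4) 1-7(w=6)}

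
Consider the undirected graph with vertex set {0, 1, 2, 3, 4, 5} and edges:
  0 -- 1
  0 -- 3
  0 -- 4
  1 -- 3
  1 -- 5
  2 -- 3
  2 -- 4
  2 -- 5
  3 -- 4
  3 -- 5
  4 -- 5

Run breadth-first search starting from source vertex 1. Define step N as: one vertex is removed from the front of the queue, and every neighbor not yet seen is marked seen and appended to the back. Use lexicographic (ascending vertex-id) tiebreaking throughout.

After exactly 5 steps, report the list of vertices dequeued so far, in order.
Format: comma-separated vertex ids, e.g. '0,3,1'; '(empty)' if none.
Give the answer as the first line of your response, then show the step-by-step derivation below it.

1,0,3,5,4

step 1: dequeue 1; queue=[0,3,5]; order=1
step 2: dequeue 0; queue=[3,5,4]; order=1,0
step 3: dequeue 3; queue=[5,4,2]; order=1,0,3
step 4: dequeue 5; queue=[4,2]; order=1,0,3,5
step 5: dequeue 4; queue=[2]; order=1,0,3,5,4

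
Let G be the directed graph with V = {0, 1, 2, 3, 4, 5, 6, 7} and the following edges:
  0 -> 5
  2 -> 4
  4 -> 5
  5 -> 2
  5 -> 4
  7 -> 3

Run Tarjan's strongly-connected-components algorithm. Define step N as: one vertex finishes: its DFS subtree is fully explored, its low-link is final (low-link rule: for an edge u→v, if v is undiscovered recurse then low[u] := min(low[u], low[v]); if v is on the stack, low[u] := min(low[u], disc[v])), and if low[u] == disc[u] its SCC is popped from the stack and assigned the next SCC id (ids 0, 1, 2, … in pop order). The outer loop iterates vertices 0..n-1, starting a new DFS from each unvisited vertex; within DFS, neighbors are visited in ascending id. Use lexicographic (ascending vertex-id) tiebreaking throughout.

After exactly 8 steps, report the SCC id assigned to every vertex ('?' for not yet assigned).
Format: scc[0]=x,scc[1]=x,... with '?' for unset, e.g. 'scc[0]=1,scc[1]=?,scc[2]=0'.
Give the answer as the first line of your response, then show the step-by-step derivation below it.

scc[0]=1,scc[1]=2,scc[2]=0,scc[3]=3,scc[4]=0,scc[5]=0,scc[6]=4,scc[7]=5

step 1: low=(low[0]=0,low[1]=?,low[2]=2,low[3]=?,low[4]=1,low[5]=1,low[6]=?,low[7]=?); scc=(scc[0]=?,scc[1]=?,scc[2]=?,scc[3]=?,scc[4]=?,scc[5]=?,scc[6]=?,scc[7]=?)
step 2: low=(low[0]=0,low[1]=?,low[2]=1,low[3]=?,low[4]=1,low[5]=1,low[6]=?,low[7]=?); scc=(scc[0]=?,scc[1]=?,scc[2]=?,scc[3]=?,scc[4]=?,scc[5]=?,scc[6]=?,scc[7]=?)
step 3: low=(low[0]=0,low[1]=?,low[2]=1,low[3]=?,low[4]=1,low[5]=1,low[6]=?,low[7]=?); scc=(scc[0]=?,scc[1]=?,scc[2]=0,scc[3]=?,scc[4]=0,scc[5]=0,scc[6]=?,scc[7]=?)
step 4: low=(low[0]=0,low[1]=?,low[2]=1,low[3]=?,low[4]=1,low[5]=1,low[6]=?,low[7]=?); scc=(scc[0]=1,scc[1]=?,scc[2]=0,scc[3]=?,scc[4]=0,scc[5]=0,scc[6]=?,scc[7]=?)
step 5: low=(low[0]=0,low[1]=4,low[2]=1,low[3]=?,low[4]=1,low[5]=1,low[6]=?,low[7]=?); scc=(scc[0]=1,scc[1]=2,scc[2]=0,scc[3]=?,scc[4]=0,scc[5]=0,scc[6]=?,scc[7]=?)
step 6: low=(low[0]=0,low[1]=4,low[2]=1,low[3]=5,low[4]=1,low[5]=1,low[6]=?,low[7]=?); scc=(scc[0]=1,scc[1]=2,scc[2]=0,scc[3]=3,scc[4]=0,scc[5]=0,scc[6]=?,scc[7]=?)
step 7: low=(low[0]=0,low[1]=4,low[2]=1,low[3]=5,low[4]=1,low[5]=1,low[6]=6,low[7]=?); scc=(scc[0]=1,scc[1]=2,scc[2]=0,scc[3]=3,scc[4]=0,scc[5]=0,scc[6]=4,scc[7]=?)
step 8: low=(low[0]=0,low[1]=4,low[2]=1,low[3]=5,low[4]=1,low[5]=1,low[6]=6,low[7]=7); scc=(scc[0]=1,scc[1]=2,scc[2]=0,scc[3]=3,scc[4]=0,scc[5]=0,scc[6]=4,scc[7]=5)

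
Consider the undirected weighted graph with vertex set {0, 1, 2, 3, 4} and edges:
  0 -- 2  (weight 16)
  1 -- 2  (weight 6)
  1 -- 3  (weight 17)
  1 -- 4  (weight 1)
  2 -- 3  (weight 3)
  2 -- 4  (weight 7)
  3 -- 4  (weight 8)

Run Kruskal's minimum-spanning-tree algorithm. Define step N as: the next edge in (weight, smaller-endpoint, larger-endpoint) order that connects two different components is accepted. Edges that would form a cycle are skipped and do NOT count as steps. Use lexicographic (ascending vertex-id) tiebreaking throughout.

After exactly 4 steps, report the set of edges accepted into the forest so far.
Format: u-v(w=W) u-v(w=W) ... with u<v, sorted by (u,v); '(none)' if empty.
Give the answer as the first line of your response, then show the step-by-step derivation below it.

0-2(w=16) 1-2(w=6) 1-4(w=1) 2-3(w=3)

step 1: add edge 1-4 (w=1); MST = {1-4(w=1)}
step 2: add edge 2-3 (w=3); MST = {1-4(w=1) 2-3(w=3)}
step 3: add edge 1-2 (w=6); MST = {1-2(w=6) 1-4(w=1) 2-3(w=3)}
step 4: add edge 0-2 (w=16); MST = {0-2(w=16) 1-2(w=6) 1-4(w=1) 2-3(w=3)}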